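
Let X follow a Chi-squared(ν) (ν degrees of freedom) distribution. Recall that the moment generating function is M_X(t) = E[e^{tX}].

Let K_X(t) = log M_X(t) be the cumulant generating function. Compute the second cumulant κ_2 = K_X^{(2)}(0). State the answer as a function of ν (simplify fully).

M_X(t) = (1 - 2*t)^(-ν/2)
K_X(t) = log M_X(t) = -ν*log(1 - 2*t)/2
K′(t) = -ν/(2*t - 1)
K′′(t) = 2*ν/(4*t^2 - 4*t + 1)

κ_2 = K′′(0) = 2*ν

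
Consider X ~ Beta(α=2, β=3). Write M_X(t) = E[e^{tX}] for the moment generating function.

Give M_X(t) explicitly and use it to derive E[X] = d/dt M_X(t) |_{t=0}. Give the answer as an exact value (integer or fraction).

E[X] = D[M](0) = 2/5

M_X(t) = ₁F₁(2; 5; t)
D[M](t) = 2*₁F₁(3; 6; t)/5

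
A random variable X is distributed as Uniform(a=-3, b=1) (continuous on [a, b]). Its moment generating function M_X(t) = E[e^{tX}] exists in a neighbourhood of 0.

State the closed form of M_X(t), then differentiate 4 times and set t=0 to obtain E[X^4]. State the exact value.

E[X^4] = d^4M/dt^4 |_{t=0} = 61/5

M_X(t) = (e^(t) - e^(-3*t))/(4*t)
dM/dt = (t*e^(4*t) + 3*t - e^(4*t) + 1)*e^(-3*t)/(4*t^2)
d^2M/dt^2 = (t^2*e^(4*t) - 9*t^2 - 2*t*e^(4*t) - 6*t + 2*e^(4*t) - 2)*e^(-3*t)/(4*t^3)
d^3M/dt^3 = (t^3*e^(4*t) + 27*t^3 - 3*t^2*e^(4*t) + 27*t^2 + 6*t*e^(4*t) + 18*t - 6*e^(4*t) + 6)*e^(-3*t)/(4*t^4)
d^4M/dt^4 = (t^4*e^(4*t) - 81*t^4 - 4*t^3*e^(4*t) - 108*t^3 + 12*t^2*e^(4*t) - 108*t^2 - 24*t*e^(4*t) - 72*t + 24*e^(4*t) - 24)*e^(-3*t)/(4*t^5)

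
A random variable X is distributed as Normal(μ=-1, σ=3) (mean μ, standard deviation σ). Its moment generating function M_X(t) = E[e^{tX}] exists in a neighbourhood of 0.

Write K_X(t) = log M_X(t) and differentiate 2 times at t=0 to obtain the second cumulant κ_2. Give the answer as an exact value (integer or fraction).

M_X(t) = e^(9*t^2/2 - t)
K_X(t) = log M_X(t) = 9*t^2/2 - t
dK/dt = 9*t - 1
d^2K/dt^2 = 9

κ_2 = d^2K/dt^2 |_{t=0} = 9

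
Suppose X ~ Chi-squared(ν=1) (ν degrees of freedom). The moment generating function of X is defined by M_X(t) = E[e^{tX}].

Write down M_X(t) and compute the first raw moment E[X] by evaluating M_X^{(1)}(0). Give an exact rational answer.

E[X] = M^(1)(0) = 1

M_X(t) = 1/√(1 - 2*t)
M^(1)(t) = -1/(2*t*√(1 - 2*t) - √(1 - 2*t))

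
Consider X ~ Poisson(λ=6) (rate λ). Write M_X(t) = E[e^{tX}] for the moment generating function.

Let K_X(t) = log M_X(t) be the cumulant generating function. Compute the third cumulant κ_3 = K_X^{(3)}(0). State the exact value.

κ_3 = D^3[K](0) = 6

M_X(t) = e^(6*e^(t) - 6)
K_X(t) = log M_X(t) = 6*e^(t) - 6
D^3[K](t) = 6*e^(t)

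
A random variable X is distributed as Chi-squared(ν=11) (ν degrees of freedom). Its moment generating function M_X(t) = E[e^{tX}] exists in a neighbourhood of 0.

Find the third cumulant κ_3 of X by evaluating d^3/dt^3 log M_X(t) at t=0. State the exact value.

M_X(t) = (1 - 2*t)^(-11/2)
K_X(t) = log M_X(t) = -11*log(1 - 2*t)/2
K′(t) = -11/(2*t - 1)
K′′(t) = 22/(4*t^2 - 4*t + 1)
K′′′(t) = -88/(8*t^3 - 12*t^2 + 6*t - 1)

κ_3 = K′′′(0) = 88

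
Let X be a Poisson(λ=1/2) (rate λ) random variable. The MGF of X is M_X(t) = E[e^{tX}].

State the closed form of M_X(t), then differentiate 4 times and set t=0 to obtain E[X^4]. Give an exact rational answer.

E[X^4] = d^4M/dt^4 |_{t=0} = 49/16

M_X(t) = e^(e^(t)/2 - 1/2)
dM/dt = e^(-1/2)*e^(t)*e^(e^(t)/2)/2
d^2M/dt^2 = (e^(2*t)*e^(e^(t)/2) + 2*e^(t)*e^(e^(t)/2))*e^(-1/2)/4
d^3M/dt^3 = (e^(3*t)*e^(e^(t)/2) + 6*e^(2*t)*e^(e^(t)/2) + 4*e^(t)*e^(e^(t)/2))*e^(-1/2)/8
d^4M/dt^4 = (e^(4*t)*e^(e^(t)/2) + 12*e^(3*t)*e^(e^(t)/2) + 28*e^(2*t)*e^(e^(t)/2) + 8*e^(t)*e^(e^(t)/2))*e^(-1/2)/16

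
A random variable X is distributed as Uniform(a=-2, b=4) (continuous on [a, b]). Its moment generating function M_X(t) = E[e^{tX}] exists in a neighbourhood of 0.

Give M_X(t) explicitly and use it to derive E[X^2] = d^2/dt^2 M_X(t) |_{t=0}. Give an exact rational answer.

E[X^2] = D^2[M](0) = 4

M_X(t) = (e^(4*t) - e^(-2*t))/(6*t)
D^2[M](t) = (8*t^2*e^(6*t) - 2*t^2 - 4*t*e^(6*t) - 2*t + e^(6*t) - 1)*e^(-2*t)/(3*t^3)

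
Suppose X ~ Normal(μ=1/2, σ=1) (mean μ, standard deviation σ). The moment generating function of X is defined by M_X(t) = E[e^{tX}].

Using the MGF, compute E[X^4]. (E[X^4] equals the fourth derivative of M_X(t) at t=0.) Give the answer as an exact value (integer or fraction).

E[X^4] = d^4M/dt^4 |_{t=0} = 73/16

M_X(t) = e^(t^2/2 + t/2)
dM/dt = t*e^(t/2)*e^(t^2/2) + e^(t/2)*e^(t^2/2)/2
d^2M/dt^2 = t^2*e^(t/2)*e^(t^2/2) + t*e^(t/2)*e^(t^2/2) + 5*e^(t/2)*e^(t^2/2)/4
d^3M/dt^3 = t^3*e^(t/2)*e^(t^2/2) + 3*t^2*e^(t/2)*e^(t^2/2)/2 + 15*t*e^(t/2)*e^(t^2/2)/4 + 13*e^(t/2)*e^(t^2/2)/8
d^4M/dt^4 = t^4*e^(t/2)*e^(t^2/2) + 2*t^3*e^(t/2)*e^(t^2/2) + 15*t^2*e^(t/2)*e^(t^2/2)/2 + 13*t*e^(t/2)*e^(t^2/2)/2 + 73*e^(t/2)*e^(t^2/2)/16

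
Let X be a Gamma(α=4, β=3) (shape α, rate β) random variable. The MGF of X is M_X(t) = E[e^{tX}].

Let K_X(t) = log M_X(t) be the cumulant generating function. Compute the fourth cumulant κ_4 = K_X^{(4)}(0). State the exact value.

M_X(t) = 81/(3 - t)^4
K_X(t) = log M_X(t) = -4*log(3 - t) + 4*log(3)
K′(t) = -4/(t - 3)
K′′(t) = 4/(t^2 - 6*t + 9)
K′′′(t) = -8/(t^3 - 9*t^2 + 27*t - 27)
K′′′′(t) = 24/(t^4 - 12*t^3 + 54*t^2 - 108*t + 81)

κ_4 = K′′′′(0) = 8/27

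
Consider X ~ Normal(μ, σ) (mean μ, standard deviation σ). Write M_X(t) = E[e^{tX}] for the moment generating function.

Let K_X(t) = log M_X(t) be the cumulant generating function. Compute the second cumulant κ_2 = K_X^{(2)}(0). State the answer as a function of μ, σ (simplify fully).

κ_2 = D^2[K](0) = σ^2

M_X(t) = e^(μ*t + σ^2*t^2/2)
K_X(t) = log M_X(t) = μ*t + σ^2*t^2/2
D^2[K](t) = σ^2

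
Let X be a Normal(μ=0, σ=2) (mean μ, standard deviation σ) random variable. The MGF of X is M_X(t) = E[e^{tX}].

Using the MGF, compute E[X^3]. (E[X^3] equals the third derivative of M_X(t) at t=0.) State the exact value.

M_X(t) = e^(2*t^2)
M′(t) = 4*t*e^(2*t^2)
M′′(t) = 16*t^2*e^(2*t^2) + 4*e^(2*t^2)
M′′′(t) = 64*t^3*e^(2*t^2) + 48*t*e^(2*t^2)

E[X^3] = M′′′(0) = 0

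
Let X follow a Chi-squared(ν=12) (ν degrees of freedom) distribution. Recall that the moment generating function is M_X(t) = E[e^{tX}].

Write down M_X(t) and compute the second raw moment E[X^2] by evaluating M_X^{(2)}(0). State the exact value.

M_X(t) = (1 - 2*t)^(-6)
dM/dt = -12/(128*t^7 - 448*t^6 + 672*t^5 - 560*t^4 + 280*t^3 - 84*t^2 + 14*t - 1)
d^2M/dt^2 = 168/(256*t^8 - 1024*t^7 + 1792*t^6 - 1792*t^5 + 1120*t^4 - 448*t^3 + 112*t^2 - 16*t + 1)

E[X^2] = d^2M/dt^2 |_{t=0} = 168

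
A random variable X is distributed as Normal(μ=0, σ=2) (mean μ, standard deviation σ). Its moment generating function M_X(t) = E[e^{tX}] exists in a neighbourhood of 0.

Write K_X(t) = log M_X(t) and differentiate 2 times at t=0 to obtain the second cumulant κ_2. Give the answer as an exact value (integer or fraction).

κ_2 = D^2[K](0) = 4

M_X(t) = e^(2*t^2)
K_X(t) = log M_X(t) = 2*t^2
D^2[K](t) = 4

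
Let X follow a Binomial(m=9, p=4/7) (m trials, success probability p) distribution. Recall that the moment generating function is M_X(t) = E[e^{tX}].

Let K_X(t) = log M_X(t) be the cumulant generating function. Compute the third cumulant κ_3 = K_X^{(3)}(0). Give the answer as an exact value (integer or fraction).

M_X(t) = (4*e^(t)/7 + 3/7)^9
K_X(t) = log M_X(t) = 9*log(4*e^(t)/7 + 3/7)
dK/dt = 36*e^(t)/(4*e^(t) + 3)
d^2K/dt^2 = 108*e^(t)/(16*e^(2*t) + 24*e^(t) + 9)
d^3K/dt^3 = (-432*e^(2*t) + 324*e^(t))/(64*e^(3*t) + 144*e^(2*t) + 108*e^(t) + 27)

κ_3 = d^3K/dt^3 |_{t=0} = -108/343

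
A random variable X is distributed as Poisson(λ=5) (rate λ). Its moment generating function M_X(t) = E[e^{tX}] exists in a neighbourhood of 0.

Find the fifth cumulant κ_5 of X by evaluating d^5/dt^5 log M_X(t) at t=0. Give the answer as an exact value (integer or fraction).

κ_5 = K′′′′′(0) = 5

M_X(t) = e^(5*e^(t) - 5)
K_X(t) = log M_X(t) = 5*e^(t) - 5
K′(t) = 5*e^(t)
K′′(t) = 5*e^(t)
K′′′(t) = 5*e^(t)
K′′′′(t) = 5*e^(t)
K′′′′′(t) = 5*e^(t)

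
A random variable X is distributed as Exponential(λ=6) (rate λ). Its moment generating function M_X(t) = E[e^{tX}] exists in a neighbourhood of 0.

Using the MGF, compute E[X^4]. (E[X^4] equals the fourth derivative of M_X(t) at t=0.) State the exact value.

M_X(t) = 6/(6 - t)
D^4[M](t) = -144/(t^5 - 30*t^4 + 360*t^3 - 2160*t^2 + 6480*t - 7776)

E[X^4] = D^4[M](0) = 1/54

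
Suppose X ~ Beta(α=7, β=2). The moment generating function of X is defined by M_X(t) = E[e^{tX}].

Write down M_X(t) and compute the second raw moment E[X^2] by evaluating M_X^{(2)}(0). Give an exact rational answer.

M_X(t) = ₁F₁(7; 9; t)
D^2[M](t) = 28*₁F₁(9; 11; t)/45

E[X^2] = D^2[M](0) = 28/45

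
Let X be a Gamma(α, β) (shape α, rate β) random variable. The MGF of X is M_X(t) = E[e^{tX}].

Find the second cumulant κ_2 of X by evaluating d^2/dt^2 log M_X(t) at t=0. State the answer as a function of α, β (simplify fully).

κ_2 = d^2K/dt^2 |_{t=0} = α/β^2

M_X(t) = (β/(β - t))^α
K_X(t) = log M_X(t) = α*(log(β) - log(β - t))
dK/dt = -α/(-β + t)
d^2K/dt^2 = α/(β^2 - 2*β*t + t^2)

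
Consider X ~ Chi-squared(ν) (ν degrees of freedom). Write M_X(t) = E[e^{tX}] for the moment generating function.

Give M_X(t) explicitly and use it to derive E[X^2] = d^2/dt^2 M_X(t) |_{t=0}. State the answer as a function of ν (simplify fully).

E[X^2] = d^2M/dt^2 |_{t=0} = ν*(ν + 2)

M_X(t) = (1 - 2*t)^(-ν/2)
dM/dt = -ν/(2*t*(1 - 2*t)^(ν/2) - (1 - 2*t)^(ν/2))
d^2M/dt^2 = (ν^2 + 2*ν)/(4*t^2*(1 - 2*t)^(ν/2) - 4*t*(1 - 2*t)^(ν/2) + (1 - 2*t)^(ν/2))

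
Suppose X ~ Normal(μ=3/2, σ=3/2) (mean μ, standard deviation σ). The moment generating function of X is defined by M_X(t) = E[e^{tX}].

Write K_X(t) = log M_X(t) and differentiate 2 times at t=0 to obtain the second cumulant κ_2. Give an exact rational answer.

κ_2 = D^2[K](0) = 9/4

M_X(t) = e^(9*t^2/8 + 3*t/2)
K_X(t) = log M_X(t) = 9*t^2/8 + 3*t/2
D^2[K](t) = 9/4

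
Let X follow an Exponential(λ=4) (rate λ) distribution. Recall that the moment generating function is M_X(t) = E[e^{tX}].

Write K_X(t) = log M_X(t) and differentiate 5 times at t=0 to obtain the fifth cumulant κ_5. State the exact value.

M_X(t) = 4/(4 - t)
K_X(t) = log M_X(t) = -log(4 - t) + 2*log(2)
dK/dt = -1/(t - 4)
d^2K/dt^2 = 1/(t^2 - 8*t + 16)
d^3K/dt^3 = -2/(t^3 - 12*t^2 + 48*t - 64)
d^4K/dt^4 = 6/(t^4 - 16*t^3 + 96*t^2 - 256*t + 256)
d^5K/dt^5 = -24/(t^5 - 20*t^4 + 160*t^3 - 640*t^2 + 1280*t - 1024)

κ_5 = d^5K/dt^5 |_{t=0} = 3/128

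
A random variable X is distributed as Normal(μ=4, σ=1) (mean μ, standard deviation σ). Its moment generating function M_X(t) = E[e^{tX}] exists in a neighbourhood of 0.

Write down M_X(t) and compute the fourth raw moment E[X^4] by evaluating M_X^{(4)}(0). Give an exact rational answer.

E[X^4] = d^4M/dt^4 |_{t=0} = 355

M_X(t) = e^(t^2/2 + 4*t)
dM/dt = t*e^(4*t)*e^(t^2/2) + 4*e^(4*t)*e^(t^2/2)
d^2M/dt^2 = t^2*e^(4*t)*e^(t^2/2) + 8*t*e^(4*t)*e^(t^2/2) + 17*e^(4*t)*e^(t^2/2)
d^3M/dt^3 = t^3*e^(4*t)*e^(t^2/2) + 12*t^2*e^(4*t)*e^(t^2/2) + 51*t*e^(4*t)*e^(t^2/2) + 76*e^(4*t)*e^(t^2/2)
d^4M/dt^4 = t^4*e^(4*t)*e^(t^2/2) + 16*t^3*e^(4*t)*e^(t^2/2) + 102*t^2*e^(4*t)*e^(t^2/2) + 304*t*e^(4*t)*e^(t^2/2) + 355*e^(4*t)*e^(t^2/2)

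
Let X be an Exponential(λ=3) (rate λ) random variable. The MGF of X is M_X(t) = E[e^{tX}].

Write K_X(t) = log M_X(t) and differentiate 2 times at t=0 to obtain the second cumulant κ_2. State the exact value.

M_X(t) = 3/(3 - t)
K_X(t) = log M_X(t) = -log(3 - t) + log(3)
D^2[K](t) = 1/(t^2 - 6*t + 9)

κ_2 = D^2[K](0) = 1/9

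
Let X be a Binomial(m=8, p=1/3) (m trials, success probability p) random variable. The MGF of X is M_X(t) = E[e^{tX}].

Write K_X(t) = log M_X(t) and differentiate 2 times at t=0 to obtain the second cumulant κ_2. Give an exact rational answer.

M_X(t) = (e^(t)/3 + 2/3)^8
K_X(t) = log M_X(t) = 8*log(e^(t)/3 + 2/3)
K′(t) = 8*e^(t)/(e^(t) + 2)
K′′(t) = 16*e^(t)/(e^(2*t) + 4*e^(t) + 4)

κ_2 = K′′(0) = 16/9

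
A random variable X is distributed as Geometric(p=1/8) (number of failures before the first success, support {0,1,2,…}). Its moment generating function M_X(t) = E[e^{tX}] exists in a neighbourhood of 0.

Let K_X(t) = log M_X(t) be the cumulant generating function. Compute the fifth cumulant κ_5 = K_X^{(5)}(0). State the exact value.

M_X(t) = 1/(8*(1 - 7*e^(t)/8))
K_X(t) = log M_X(t) = -log(1 - 7*e^(t)/8) - 3*log(2)
K′(t) = -7*e^(t)/(7*e^(t) - 8)
K′′(t) = 56*e^(t)/(49*e^(2*t) - 112*e^(t) + 64)
K′′′(t) = (-392*e^(2*t) - 448*e^(t))/(343*e^(3*t) - 1176*e^(2*t) + 1344*e^(t) - 512)
K′′′′(t) = (2744*e^(3*t) + 12544*e^(2*t) + 3584*e^(t))/(2401*e^(4*t) - 10976*e^(3*t) + 18816*e^(2*t) - 14336*e^(t) + 4096)
K′′′′′(t) = (-19208*e^(4*t) - 241472*e^(3*t) - 275968*e^(2*t) - 28672*e^(t))/(16807*e^(5*t) - 96040*e^(4*t) + 219520*e^(3*t) - 250880*e^(2*t) + 143360*e^(t) - 32768)

κ_5 = K′′′′′(0) = 565320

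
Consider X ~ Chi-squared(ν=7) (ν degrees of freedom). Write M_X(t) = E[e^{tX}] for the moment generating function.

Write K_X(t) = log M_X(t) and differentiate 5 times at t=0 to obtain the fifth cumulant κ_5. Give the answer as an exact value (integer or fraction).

M_X(t) = (1 - 2*t)^(-7/2)
K_X(t) = log M_X(t) = -7*log(1 - 2*t)/2
dK/dt = -7/(2*t - 1)
d^2K/dt^2 = 14/(4*t^2 - 4*t + 1)
d^3K/dt^3 = -56/(8*t^3 - 12*t^2 + 6*t - 1)
d^4K/dt^4 = 336/(16*t^4 - 32*t^3 + 24*t^2 - 8*t + 1)
d^5K/dt^5 = -2688/(32*t^5 - 80*t^4 + 80*t^3 - 40*t^2 + 10*t - 1)

κ_5 = d^5K/dt^5 |_{t=0} = 2688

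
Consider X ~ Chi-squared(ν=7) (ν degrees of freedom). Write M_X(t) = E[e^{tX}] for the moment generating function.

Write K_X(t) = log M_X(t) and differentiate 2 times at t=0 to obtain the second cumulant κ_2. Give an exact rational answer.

κ_2 = K^(2)(0) = 14

M_X(t) = (1 - 2*t)^(-7/2)
K_X(t) = log M_X(t) = -7*log(1 - 2*t)/2
K^(2)(t) = 14/(4*t^2 - 4*t + 1)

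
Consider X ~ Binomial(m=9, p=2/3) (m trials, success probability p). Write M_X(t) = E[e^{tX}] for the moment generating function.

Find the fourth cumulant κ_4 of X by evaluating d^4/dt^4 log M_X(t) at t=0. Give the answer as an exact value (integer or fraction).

κ_4 = d^4K/dt^4 |_{t=0} = -2/3

M_X(t) = (2*e^(t)/3 + 1/3)^9
K_X(t) = log M_X(t) = 9*log(2*e^(t)/3 + 1/3)
dK/dt = 18*e^(t)/(2*e^(t) + 1)
d^2K/dt^2 = 18*e^(t)/(4*e^(2*t) + 4*e^(t) + 1)
d^3K/dt^3 = (-36*e^(2*t) + 18*e^(t))/(8*e^(3*t) + 12*e^(2*t) + 6*e^(t) + 1)
d^4K/dt^4 = (72*e^(3*t) - 144*e^(2*t) + 18*e^(t))/(16*e^(4*t) + 32*e^(3*t) + 24*e^(2*t) + 8*e^(t) + 1)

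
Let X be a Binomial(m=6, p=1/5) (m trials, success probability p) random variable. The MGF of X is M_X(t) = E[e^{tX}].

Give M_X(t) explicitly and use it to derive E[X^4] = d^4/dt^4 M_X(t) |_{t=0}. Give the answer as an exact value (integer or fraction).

M_X(t) = (e^(t)/5 + 4/5)^6
dM/dt = 6*e^(6*t)/15625 + 24*e^(5*t)/3125 + 192*e^(4*t)/3125 + 768*e^(3*t)/3125 + 1536*e^(2*t)/3125 + 6144*e^(t)/15625
d^2M/dt^2 = 36*e^(6*t)/15625 + 24*e^(5*t)/625 + 768*e^(4*t)/3125 + 2304*e^(3*t)/3125 + 3072*e^(2*t)/3125 + 6144*e^(t)/15625
d^3M/dt^3 = 216*e^(6*t)/15625 + 24*e^(5*t)/125 + 3072*e^(4*t)/3125 + 6912*e^(3*t)/3125 + 6144*e^(2*t)/3125 + 6144*e^(t)/15625
d^4M/dt^4 = 1296*e^(6*t)/15625 + 24*e^(5*t)/25 + 12288*e^(4*t)/3125 + 20736*e^(3*t)/3125 + 12288*e^(2*t)/3125 + 6144*e^(t)/15625

E[X^4] = d^4M/dt^4 |_{t=0} = 1992/125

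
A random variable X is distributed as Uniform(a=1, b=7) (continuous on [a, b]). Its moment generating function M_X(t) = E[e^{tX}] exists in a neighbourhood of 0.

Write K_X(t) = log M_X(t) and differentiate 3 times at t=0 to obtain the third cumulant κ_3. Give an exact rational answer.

M_X(t) = (e^(7*t) - e^(t))/(6*t)
K_X(t) = log M_X(t) = -log(t) + log(e^(7*t) - e^(t)) - log(6)
D^3[K](t) = (216*t^3*e^(12*t) + 216*t^3*e^(6*t) - 2*e^(18*t) + 6*e^(12*t) - 6*e^(6*t) + 2)/(t^3*e^(18*t) - 3*t^3*e^(12*t) + 3*t^3*e^(6*t) - t^3)

κ_3 = D^3[K](0) = 0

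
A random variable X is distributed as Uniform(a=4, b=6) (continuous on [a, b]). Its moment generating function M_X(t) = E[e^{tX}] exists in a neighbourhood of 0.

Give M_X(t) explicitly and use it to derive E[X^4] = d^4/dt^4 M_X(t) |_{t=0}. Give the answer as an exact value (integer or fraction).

M_X(t) = (e^(6*t) - e^(4*t))/(2*t)

E[X^4] = D^4[M](0) = 3376/5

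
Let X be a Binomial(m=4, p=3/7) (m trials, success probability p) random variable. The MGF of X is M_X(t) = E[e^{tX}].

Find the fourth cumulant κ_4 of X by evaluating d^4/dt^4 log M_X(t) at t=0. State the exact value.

κ_4 = d^4K/dt^4 |_{t=0} = -1104/2401

M_X(t) = (3*e^(t)/7 + 4/7)^4
K_X(t) = log M_X(t) = 4*log(3*e^(t)/7 + 4/7)
dK/dt = 12*e^(t)/(3*e^(t) + 4)
d^2K/dt^2 = 48*e^(t)/(9*e^(2*t) + 24*e^(t) + 16)
d^3K/dt^3 = (-144*e^(2*t) + 192*e^(t))/(27*e^(3*t) + 108*e^(2*t) + 144*e^(t) + 64)
d^4K/dt^4 = (432*e^(3*t) - 2304*e^(2*t) + 768*e^(t))/(81*e^(4*t) + 432*e^(3*t) + 864*e^(2*t) + 768*e^(t) + 256)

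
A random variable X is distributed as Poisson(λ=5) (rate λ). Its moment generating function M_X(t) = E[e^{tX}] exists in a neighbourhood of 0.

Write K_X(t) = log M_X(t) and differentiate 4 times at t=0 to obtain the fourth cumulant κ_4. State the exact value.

M_X(t) = e^(5*e^(t) - 5)
K_X(t) = log M_X(t) = 5*e^(t) - 5
D^4[K](t) = 5*e^(t)

κ_4 = D^4[K](0) = 5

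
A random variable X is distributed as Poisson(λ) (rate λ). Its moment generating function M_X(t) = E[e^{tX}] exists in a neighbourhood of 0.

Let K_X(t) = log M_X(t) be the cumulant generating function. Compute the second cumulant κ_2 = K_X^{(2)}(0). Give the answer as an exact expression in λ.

M_X(t) = e^(λ*(e^(t) - 1))
K_X(t) = log M_X(t) = λ*(e^(t) - 1)
K′(t) = λ*e^(t)
K′′(t) = λ*e^(t)

κ_2 = K′′(0) = λ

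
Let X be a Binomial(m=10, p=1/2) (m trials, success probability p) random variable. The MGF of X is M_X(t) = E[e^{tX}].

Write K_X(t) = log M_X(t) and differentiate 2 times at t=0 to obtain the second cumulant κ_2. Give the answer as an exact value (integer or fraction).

M_X(t) = (e^(t)/2 + 1/2)^10
K_X(t) = log M_X(t) = 10*log(e^(t)/2 + 1/2)
dK/dt = 10*e^(t)/(e^(t) + 1)
d^2K/dt^2 = 10*e^(t)/(e^(2*t) + 2*e^(t) + 1)

κ_2 = d^2K/dt^2 |_{t=0} = 5/2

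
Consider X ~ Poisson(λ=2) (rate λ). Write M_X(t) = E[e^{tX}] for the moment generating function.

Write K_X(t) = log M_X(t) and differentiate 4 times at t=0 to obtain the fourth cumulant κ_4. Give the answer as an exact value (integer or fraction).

M_X(t) = e^(2*e^(t) - 2)
K_X(t) = log M_X(t) = 2*e^(t) - 2
K′(t) = 2*e^(t)
K′′(t) = 2*e^(t)
K′′′(t) = 2*e^(t)
K′′′′(t) = 2*e^(t)

κ_4 = K′′′′(0) = 2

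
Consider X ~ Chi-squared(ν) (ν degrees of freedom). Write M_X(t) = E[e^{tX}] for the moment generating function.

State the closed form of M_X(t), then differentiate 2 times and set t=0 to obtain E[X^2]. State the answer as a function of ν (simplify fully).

M_X(t) = (1 - 2*t)^(-ν/2)
D^2[M](t) = (ν^2 + 2*ν)/(4*t^2*(1 - 2*t)^(ν/2) - 4*t*(1 - 2*t)^(ν/2) + (1 - 2*t)^(ν/2))

E[X^2] = D^2[M](0) = ν*(ν + 2)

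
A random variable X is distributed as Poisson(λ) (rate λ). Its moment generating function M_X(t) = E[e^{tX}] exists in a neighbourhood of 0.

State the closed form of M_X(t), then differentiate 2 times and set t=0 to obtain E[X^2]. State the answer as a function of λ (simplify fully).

E[X^2] = M′′(0) = λ*(λ + 1)

M_X(t) = e^(λ*(e^(t) - 1))
M′(t) = λ*e^(-λ)*e^(t)*e^(λ*e^(t))
M′′(t) = (λ^2*e^(2*t)*e^(λ*e^(t)) + λ*e^(t)*e^(λ*e^(t)))*e^(-λ)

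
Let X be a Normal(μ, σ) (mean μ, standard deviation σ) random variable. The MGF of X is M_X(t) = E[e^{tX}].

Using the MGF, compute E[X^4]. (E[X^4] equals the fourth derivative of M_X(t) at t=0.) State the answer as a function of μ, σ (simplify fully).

M_X(t) = e^(μ*t + σ^2*t^2/2)
M′(t) = μ*e^(μ*t)*e^(σ^2*t^2/2) + σ^2*t*e^(μ*t)*e^(σ^2*t^2/2)
M′′(t) = μ^2*e^(μ*t)*e^(σ^2*t^2/2) + 2*μ*σ^2*t*e^(μ*t)*e^(σ^2*t^2/2) + σ^4*t^2*e^(μ*t)*e^(σ^2*t^2/2) + σ^2*e^(μ*t)*e^(σ^2*t^2/2)

E[X^4] = M′′′′(0) = μ^4 + 6*μ^2*σ^2 + 3*σ^4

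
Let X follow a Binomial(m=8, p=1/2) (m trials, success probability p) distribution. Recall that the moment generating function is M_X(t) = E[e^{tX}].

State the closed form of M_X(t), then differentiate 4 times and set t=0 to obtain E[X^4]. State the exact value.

E[X^4] = M′′′′(0) = 459

M_X(t) = (e^(t)/2 + 1/2)^8
M′(t) = e^(8*t)/32 + 7*e^(7*t)/32 + 21*e^(6*t)/32 + 35*e^(5*t)/32 + 35*e^(4*t)/32 + 21*e^(3*t)/32 + 7*e^(2*t)/32 + e^(t)/32
M′′(t) = e^(8*t)/4 + 49*e^(7*t)/32 + 63*e^(6*t)/16 + 175*e^(5*t)/32 + 35*e^(4*t)/8 + 63*e^(3*t)/32 + 7*e^(2*t)/16 + e^(t)/32
M′′′(t) = 2*e^(8*t) + 343*e^(7*t)/32 + 189*e^(6*t)/8 + 875*e^(5*t)/32 + 35*e^(4*t)/2 + 189*e^(3*t)/32 + 7*e^(2*t)/8 + e^(t)/32
M′′′′(t) = 16*e^(8*t) + 2401*e^(7*t)/32 + 567*e^(6*t)/4 + 4375*e^(5*t)/32 + 70*e^(4*t) + 567*e^(3*t)/32 + 7*e^(2*t)/4 + e^(t)/32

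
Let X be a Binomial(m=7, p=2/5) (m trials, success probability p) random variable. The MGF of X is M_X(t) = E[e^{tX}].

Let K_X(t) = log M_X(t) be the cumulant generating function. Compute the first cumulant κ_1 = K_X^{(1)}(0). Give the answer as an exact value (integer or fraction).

M_X(t) = (2*e^(t)/5 + 3/5)^7
K_X(t) = log M_X(t) = 7*log(2*e^(t)/5 + 3/5)
D[K](t) = 14*e^(t)/(2*e^(t) + 3)

κ_1 = D[K](0) = 14/5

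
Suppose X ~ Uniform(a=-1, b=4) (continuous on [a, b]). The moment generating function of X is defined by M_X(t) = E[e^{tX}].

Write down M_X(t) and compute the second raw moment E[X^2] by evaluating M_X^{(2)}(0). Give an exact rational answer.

E[X^2] = d^2M/dt^2 |_{t=0} = 13/3

M_X(t) = (e^(4*t) - e^(-t))/(5*t)
dM/dt = (4*t*e^(5*t) + t - e^(5*t) + 1)*e^(-t)/(5*t^2)
d^2M/dt^2 = (16*t^2*e^(5*t) - t^2 - 8*t*e^(5*t) - 2*t + 2*e^(5*t) - 2)*e^(-t)/(5*t^3)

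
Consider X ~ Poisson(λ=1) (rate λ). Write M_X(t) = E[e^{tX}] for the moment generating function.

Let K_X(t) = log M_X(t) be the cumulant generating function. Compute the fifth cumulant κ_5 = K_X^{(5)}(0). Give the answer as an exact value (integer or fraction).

M_X(t) = e^(e^(t) - 1)
K_X(t) = log M_X(t) = e^(t) - 1
K′(t) = e^(t)
K′′(t) = e^(t)
K′′′(t) = e^(t)
K′′′′(t) = e^(t)
K′′′′′(t) = e^(t)

κ_5 = K′′′′′(0) = 1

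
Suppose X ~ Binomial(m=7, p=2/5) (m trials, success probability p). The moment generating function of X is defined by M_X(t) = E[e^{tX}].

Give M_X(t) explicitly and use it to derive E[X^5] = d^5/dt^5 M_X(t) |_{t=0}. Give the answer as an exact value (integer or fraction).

M_X(t) = (2*e^(t)/5 + 3/5)^7
D^5[M](t) = 2151296*e^(7*t)/78125 + 10450944*e^(6*t)/78125 + 6048*e^(5*t)/25 + 3096576*e^(4*t)/15625 + 1102248*e^(3*t)/15625 + 653184*e^(2*t)/78125 + 10206*e^(t)/78125

E[X^5] = D^5[M](0) = 425278/625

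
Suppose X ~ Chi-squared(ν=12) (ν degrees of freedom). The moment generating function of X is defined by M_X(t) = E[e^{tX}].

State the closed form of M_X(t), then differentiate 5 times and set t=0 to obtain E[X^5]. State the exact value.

M_X(t) = (1 - 2*t)^(-6)
D^5[M](t) = -967680/(2048*t^11 - 11264*t^10 + 28160*t^9 - 42240*t^8 + 42240*t^7 - 29568*t^6 + 14784*t^5 - 5280*t^4 + 1320*t^3 - 220*t^2 + 22*t - 1)

E[X^5] = D^5[M](0) = 967680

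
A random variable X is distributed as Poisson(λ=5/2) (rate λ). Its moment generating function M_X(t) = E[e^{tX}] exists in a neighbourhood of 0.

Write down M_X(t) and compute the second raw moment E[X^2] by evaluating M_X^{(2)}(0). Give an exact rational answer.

M_X(t) = e^(5*e^(t)/2 - 5/2)
D^2[M](t) = (25*e^(2*t)*e^(5*e^(t)/2) + 10*e^(t)*e^(5*e^(t)/2))*e^(-5/2)/4

E[X^2] = D^2[M](0) = 35/4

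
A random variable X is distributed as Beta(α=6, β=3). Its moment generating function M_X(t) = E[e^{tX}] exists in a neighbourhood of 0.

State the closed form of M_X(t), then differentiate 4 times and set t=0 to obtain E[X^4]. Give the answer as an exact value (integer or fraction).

M_X(t) = ₁F₁(6; 9; t)
D^4[M](t) = 14*₁F₁(10; 13; t)/55

E[X^4] = D^4[M](0) = 14/55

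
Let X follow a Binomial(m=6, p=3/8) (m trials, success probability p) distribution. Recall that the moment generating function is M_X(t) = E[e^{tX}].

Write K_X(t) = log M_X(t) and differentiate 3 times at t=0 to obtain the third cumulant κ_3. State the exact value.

κ_3 = D^3[K](0) = 45/128

M_X(t) = (3*e^(t)/8 + 5/8)^6
K_X(t) = log M_X(t) = 6*log(3*e^(t)/8 + 5/8)
D^3[K](t) = (-270*e^(2*t) + 450*e^(t))/(27*e^(3*t) + 135*e^(2*t) + 225*e^(t) + 125)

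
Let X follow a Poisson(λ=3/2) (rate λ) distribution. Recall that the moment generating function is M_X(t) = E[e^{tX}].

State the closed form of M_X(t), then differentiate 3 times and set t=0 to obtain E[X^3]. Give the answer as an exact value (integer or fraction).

E[X^3] = M^(3)(0) = 93/8

M_X(t) = e^(3*e^(t)/2 - 3/2)
M^(3)(t) = (27*e^(3*t)*e^(3*e^(t)/2) + 54*e^(2*t)*e^(3*e^(t)/2) + 12*e^(t)*e^(3*e^(t)/2))*e^(-3/2)/8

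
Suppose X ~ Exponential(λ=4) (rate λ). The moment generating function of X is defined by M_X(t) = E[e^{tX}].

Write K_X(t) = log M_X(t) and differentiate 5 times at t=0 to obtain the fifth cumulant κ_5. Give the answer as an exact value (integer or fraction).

M_X(t) = 4/(4 - t)
K_X(t) = log M_X(t) = -log(4 - t) + 2*log(2)
K^(5)(t) = -24/(t^5 - 20*t^4 + 160*t^3 - 640*t^2 + 1280*t - 1024)

κ_5 = K^(5)(0) = 3/128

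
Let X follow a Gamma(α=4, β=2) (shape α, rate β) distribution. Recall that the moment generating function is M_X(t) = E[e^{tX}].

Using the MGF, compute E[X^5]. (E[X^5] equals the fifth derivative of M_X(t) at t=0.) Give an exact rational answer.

E[X^5] = M^(5)(0) = 210

M_X(t) = 16/(2 - t)^4
M^(5)(t) = -107520/(t^9 - 18*t^8 + 144*t^7 - 672*t^6 + 2016*t^5 - 4032*t^4 + 5376*t^3 - 4608*t^2 + 2304*t - 512)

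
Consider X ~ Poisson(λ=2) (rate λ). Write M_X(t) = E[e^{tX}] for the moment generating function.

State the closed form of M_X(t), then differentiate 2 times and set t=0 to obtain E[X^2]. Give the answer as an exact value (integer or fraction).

M_X(t) = e^(2*e^(t) - 2)
M^(2)(t) = (4*e^(2*t)*e^(2*e^(t)) + 2*e^(t)*e^(2*e^(t)))*e^(-2)

E[X^2] = M^(2)(0) = 6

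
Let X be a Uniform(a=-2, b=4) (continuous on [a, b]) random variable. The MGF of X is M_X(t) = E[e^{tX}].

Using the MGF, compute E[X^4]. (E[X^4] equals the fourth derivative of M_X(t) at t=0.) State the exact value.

E[X^4] = M^(4)(0) = 176/5

M_X(t) = (e^(4*t) - e^(-2*t))/(6*t)
M^(4)(t) = (128*t^4*e^(6*t) - 8*t^4 - 128*t^3*e^(6*t) - 16*t^3 + 96*t^2*e^(6*t) - 24*t^2 - 48*t*e^(6*t) - 24*t + 12*e^(6*t) - 12)*e^(-2*t)/(3*t^5)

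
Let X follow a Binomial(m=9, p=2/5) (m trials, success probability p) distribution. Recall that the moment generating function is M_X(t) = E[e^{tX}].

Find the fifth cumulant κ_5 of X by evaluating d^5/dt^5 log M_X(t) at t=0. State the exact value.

κ_5 = K^(5)(0) = -2538/3125

M_X(t) = (2*e^(t)/5 + 3/5)^9
K_X(t) = log M_X(t) = 9*log(2*e^(t)/5 + 3/5)
K^(5)(t) = (-432*e^(4*t) + 7128*e^(3*t) - 10692*e^(2*t) + 1458*e^(t))/(32*e^(5*t) + 240*e^(4*t) + 720*e^(3*t) + 1080*e^(2*t) + 810*e^(t) + 243)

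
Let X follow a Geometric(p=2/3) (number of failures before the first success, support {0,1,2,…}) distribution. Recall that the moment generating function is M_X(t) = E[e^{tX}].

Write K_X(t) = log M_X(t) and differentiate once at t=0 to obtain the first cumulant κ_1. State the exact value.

M_X(t) = 2/(3*(1 - e^(t)/3))
K_X(t) = log M_X(t) = -log(1 - e^(t)/3) - log(3) + log(2)
D[K](t) = -e^(t)/(e^(t) - 3)

κ_1 = D[K](0) = 1/2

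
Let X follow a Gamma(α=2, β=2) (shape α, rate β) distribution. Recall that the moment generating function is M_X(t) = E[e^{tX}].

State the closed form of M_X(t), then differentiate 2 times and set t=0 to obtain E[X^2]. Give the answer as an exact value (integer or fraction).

M_X(t) = 4/(2 - t)^2
M′(t) = -8/(t^3 - 6*t^2 + 12*t - 8)
M′′(t) = 24/(t^4 - 8*t^3 + 24*t^2 - 32*t + 16)

E[X^2] = M′′(0) = 3/2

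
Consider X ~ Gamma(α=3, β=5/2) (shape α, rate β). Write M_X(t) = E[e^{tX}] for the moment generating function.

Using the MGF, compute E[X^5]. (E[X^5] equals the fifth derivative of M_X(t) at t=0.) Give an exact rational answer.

E[X^5] = D^5[M](0) = 16128/625

M_X(t) = 125/(8*(5/2 - t)^3)
D^5[M](t) = 10080000/(256*t^8 - 5120*t^7 + 44800*t^6 - 224000*t^5 + 700000*t^4 - 1400000*t^3 + 1750000*t^2 - 1250000*t + 390625)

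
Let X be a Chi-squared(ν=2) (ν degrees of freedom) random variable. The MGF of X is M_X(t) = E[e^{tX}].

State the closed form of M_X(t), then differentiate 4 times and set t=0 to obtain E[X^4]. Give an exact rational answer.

M_X(t) = 1/(1 - 2*t)
M^(4)(t) = -384/(32*t^5 - 80*t^4 + 80*t^3 - 40*t^2 + 10*t - 1)

E[X^4] = M^(4)(0) = 384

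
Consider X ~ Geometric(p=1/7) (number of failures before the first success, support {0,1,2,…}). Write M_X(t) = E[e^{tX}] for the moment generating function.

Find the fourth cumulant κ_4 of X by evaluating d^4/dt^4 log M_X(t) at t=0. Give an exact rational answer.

κ_4 = D^4[K](0) = 10626

M_X(t) = 1/(7*(1 - 6*e^(t)/7))
K_X(t) = log M_X(t) = -log(1 - 6*e^(t)/7) - log(7)
D^4[K](t) = (1512*e^(3*t) + 7056*e^(2*t) + 2058*e^(t))/(1296*e^(4*t) - 6048*e^(3*t) + 10584*e^(2*t) - 8232*e^(t) + 2401)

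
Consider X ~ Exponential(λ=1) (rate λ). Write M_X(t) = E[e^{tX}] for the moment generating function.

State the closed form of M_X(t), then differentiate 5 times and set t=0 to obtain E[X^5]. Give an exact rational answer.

M_X(t) = 1/(1 - t)
D^5[M](t) = 120/(t^6 - 6*t^5 + 15*t^4 - 20*t^3 + 15*t^2 - 6*t + 1)

E[X^5] = D^5[M](0) = 120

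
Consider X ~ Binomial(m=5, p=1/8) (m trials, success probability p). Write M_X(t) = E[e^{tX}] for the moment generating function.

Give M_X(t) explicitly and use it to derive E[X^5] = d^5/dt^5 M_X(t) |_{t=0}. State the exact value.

E[X^5] = M′′′′′(0) = 34975/4096

M_X(t) = (e^(t)/8 + 7/8)^5
M′(t) = 5*e^(5*t)/32768 + 35*e^(4*t)/8192 + 735*e^(3*t)/16384 + 1715*e^(2*t)/8192 + 12005*e^(t)/32768
M′′(t) = 25*e^(5*t)/32768 + 35*e^(4*t)/2048 + 2205*e^(3*t)/16384 + 1715*e^(2*t)/4096 + 12005*e^(t)/32768
M′′′(t) = 125*e^(5*t)/32768 + 35*e^(4*t)/512 + 6615*e^(3*t)/16384 + 1715*e^(2*t)/2048 + 12005*e^(t)/32768
M′′′′(t) = 625*e^(5*t)/32768 + 35*e^(4*t)/128 + 19845*e^(3*t)/16384 + 1715*e^(2*t)/1024 + 12005*e^(t)/32768
M′′′′′(t) = 3125*e^(5*t)/32768 + 35*e^(4*t)/32 + 59535*e^(3*t)/16384 + 1715*e^(2*t)/512 + 12005*e^(t)/32768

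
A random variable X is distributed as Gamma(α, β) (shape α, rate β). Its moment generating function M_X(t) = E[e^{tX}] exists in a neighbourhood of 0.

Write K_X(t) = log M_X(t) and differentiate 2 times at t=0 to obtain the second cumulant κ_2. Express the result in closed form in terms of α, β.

M_X(t) = (β/(β - t))^α
K_X(t) = log M_X(t) = α*(log(β) - log(β - t))
dK/dt = -α/(-β + t)
d^2K/dt^2 = α/(β^2 - 2*β*t + t^2)

κ_2 = d^2K/dt^2 |_{t=0} = α/β^2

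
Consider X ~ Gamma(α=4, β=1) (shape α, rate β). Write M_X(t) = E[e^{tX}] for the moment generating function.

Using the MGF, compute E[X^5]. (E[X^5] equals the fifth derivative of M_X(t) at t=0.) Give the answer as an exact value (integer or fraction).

E[X^5] = M^(5)(0) = 6720

M_X(t) = (1 - t)^(-4)
M^(5)(t) = -6720/(t^9 - 9*t^8 + 36*t^7 - 84*t^6 + 126*t^5 - 126*t^4 + 84*t^3 - 36*t^2 + 9*t - 1)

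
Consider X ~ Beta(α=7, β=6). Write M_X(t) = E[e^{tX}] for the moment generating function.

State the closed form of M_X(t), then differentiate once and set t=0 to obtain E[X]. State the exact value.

E[X] = M^(1)(0) = 7/13

M_X(t) = ₁F₁(7; 13; t)
M^(1)(t) = 7*₁F₁(8; 14; t)/13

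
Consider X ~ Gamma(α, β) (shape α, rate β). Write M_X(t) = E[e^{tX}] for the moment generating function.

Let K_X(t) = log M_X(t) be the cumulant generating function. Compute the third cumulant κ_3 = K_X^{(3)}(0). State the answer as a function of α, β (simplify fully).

κ_3 = K′′′(0) = 2*α/β^3

M_X(t) = (β/(β - t))^α
K_X(t) = log M_X(t) = α*(log(β) - log(β - t))
K′(t) = -α/(-β + t)
K′′(t) = α/(β^2 - 2*β*t + t^2)
K′′′(t) = -2*α/(-β^3 + 3*β^2*t - 3*β*t^2 + t^3)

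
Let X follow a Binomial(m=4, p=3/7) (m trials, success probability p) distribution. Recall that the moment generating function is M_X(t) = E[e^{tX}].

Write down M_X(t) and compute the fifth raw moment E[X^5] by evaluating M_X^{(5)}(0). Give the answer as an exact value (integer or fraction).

E[X^5] = D^5[M](0) = 216336/2401

M_X(t) = (3*e^(t)/7 + 4/7)^4
D^5[M](t) = 82944*e^(4*t)/2401 + 104976*e^(3*t)/2401 + 27648*e^(2*t)/2401 + 768*e^(t)/2401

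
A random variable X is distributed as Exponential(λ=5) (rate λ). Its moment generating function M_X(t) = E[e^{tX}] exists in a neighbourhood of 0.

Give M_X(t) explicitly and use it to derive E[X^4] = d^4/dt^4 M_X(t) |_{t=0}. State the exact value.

E[X^4] = d^4M/dt^4 |_{t=0} = 24/625

M_X(t) = 5/(5 - t)
dM/dt = 5/(t^2 - 10*t + 25)
d^2M/dt^2 = -10/(t^3 - 15*t^2 + 75*t - 125)
d^3M/dt^3 = 30/(t^4 - 20*t^3 + 150*t^2 - 500*t + 625)
d^4M/dt^4 = -120/(t^5 - 25*t^4 + 250*t^3 - 1250*t^2 + 3125*t - 3125)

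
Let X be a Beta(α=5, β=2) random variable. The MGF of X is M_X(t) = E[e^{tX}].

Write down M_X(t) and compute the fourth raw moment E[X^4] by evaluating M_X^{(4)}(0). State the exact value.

E[X^4] = M^(4)(0) = 1/3

M_X(t) = ₁F₁(5; 7; t)
M^(4)(t) = ₁F₁(9; 11; t)/3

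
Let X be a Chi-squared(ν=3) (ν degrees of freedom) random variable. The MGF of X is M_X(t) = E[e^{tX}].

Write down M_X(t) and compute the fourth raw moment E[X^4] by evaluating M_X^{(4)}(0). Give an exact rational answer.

E[X^4] = M^(4)(0) = 945

M_X(t) = (1 - 2*t)^(-3/2)
M^(4)(t) = -945/(32*t^5*√(1 - 2*t) - 80*t^4*√(1 - 2*t) + 80*t^3*√(1 - 2*t) - 40*t^2*√(1 - 2*t) + 10*t*√(1 - 2*t) - √(1 - 2*t))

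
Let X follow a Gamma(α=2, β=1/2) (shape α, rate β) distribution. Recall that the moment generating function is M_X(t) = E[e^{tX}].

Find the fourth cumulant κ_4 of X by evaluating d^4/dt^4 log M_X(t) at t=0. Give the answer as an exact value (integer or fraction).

κ_4 = d^4K/dt^4 |_{t=0} = 192

M_X(t) = 1/(4*(1/2 - t)^2)
K_X(t) = log M_X(t) = -2*log(1/2 - t) - 2*log(2)
dK/dt = -4/(2*t - 1)
d^2K/dt^2 = 8/(4*t^2 - 4*t + 1)
d^3K/dt^3 = -32/(8*t^3 - 12*t^2 + 6*t - 1)
d^4K/dt^4 = 192/(16*t^4 - 32*t^3 + 24*t^2 - 8*t + 1)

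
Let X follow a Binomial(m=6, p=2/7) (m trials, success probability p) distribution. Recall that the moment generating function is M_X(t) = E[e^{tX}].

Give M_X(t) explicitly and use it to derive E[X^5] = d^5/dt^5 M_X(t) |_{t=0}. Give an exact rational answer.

E[X^5] = M^(5)(0) = 2248452/16807

M_X(t) = (2*e^(t)/7 + 5/7)^6
M^(5)(t) = 497664*e^(6*t)/117649 + 3000000*e^(5*t)/117649 + 6144000*e^(4*t)/117649 + 4860000*e^(3*t)/117649 + 1200000*e^(2*t)/117649 + 37500*e^(t)/117649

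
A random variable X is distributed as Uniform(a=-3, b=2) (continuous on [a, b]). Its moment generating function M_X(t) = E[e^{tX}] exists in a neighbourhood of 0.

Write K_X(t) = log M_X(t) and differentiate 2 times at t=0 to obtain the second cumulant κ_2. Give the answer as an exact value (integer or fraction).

κ_2 = K^(2)(0) = 25/12

M_X(t) = (e^(2*t) - e^(-3*t))/(5*t)
K_X(t) = log M_X(t) = -log(t) + log(e^(2*t) - e^(-3*t)) - log(5)
K^(2)(t) = (-25*t^2*e^(5*t) + e^(10*t) - 2*e^(5*t) + 1)/(t^2*e^(10*t) - 2*t^2*e^(5*t) + t^2)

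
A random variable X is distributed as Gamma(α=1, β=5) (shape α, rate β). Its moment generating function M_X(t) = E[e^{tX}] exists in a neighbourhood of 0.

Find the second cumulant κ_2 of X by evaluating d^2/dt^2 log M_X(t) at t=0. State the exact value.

M_X(t) = 5/(5 - t)
K_X(t) = log M_X(t) = -log(5 - t) + log(5)
K^(2)(t) = 1/(t^2 - 10*t + 25)

κ_2 = K^(2)(0) = 1/25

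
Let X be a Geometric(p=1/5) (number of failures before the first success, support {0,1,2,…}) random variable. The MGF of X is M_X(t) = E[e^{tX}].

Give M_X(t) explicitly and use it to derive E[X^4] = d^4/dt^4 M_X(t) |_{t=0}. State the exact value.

M_X(t) = 1/(5*(1 - 4*e^(t)/5))
D^4[M](t) = (-256*e^(4*t) - 3520*e^(3*t) - 4400*e^(2*t) - 500*e^(t))/(1024*e^(5*t) - 6400*e^(4*t) + 16000*e^(3*t) - 20000*e^(2*t) + 12500*e^(t) - 3125)

E[X^4] = D^4[M](0) = 8676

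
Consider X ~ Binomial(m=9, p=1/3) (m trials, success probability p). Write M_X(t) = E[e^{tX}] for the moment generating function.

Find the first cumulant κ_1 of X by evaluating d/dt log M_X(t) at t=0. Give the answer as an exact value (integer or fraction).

κ_1 = D[K](0) = 3

M_X(t) = (e^(t)/3 + 2/3)^9
K_X(t) = log M_X(t) = 9*log(e^(t)/3 + 2/3)
D[K](t) = 9*e^(t)/(e^(t) + 2)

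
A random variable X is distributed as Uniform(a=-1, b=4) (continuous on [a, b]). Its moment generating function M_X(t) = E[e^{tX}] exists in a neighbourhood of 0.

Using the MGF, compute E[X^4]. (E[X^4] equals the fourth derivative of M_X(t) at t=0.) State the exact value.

E[X^4] = M^(4)(0) = 41

M_X(t) = (e^(4*t) - e^(-t))/(5*t)
M^(4)(t) = (256*t^4*e^(5*t) - t^4 - 256*t^3*e^(5*t) - 4*t^3 + 192*t^2*e^(5*t) - 12*t^2 - 96*t*e^(5*t) - 24*t + 24*e^(5*t) - 24)*e^(-t)/(5*t^5)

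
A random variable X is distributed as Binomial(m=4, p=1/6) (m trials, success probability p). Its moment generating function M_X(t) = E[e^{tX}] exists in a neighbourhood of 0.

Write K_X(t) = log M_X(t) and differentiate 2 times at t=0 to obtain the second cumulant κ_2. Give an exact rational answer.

M_X(t) = (e^(t)/6 + 5/6)^4
K_X(t) = log M_X(t) = 4*log(e^(t)/6 + 5/6)
K′(t) = 4*e^(t)/(e^(t) + 5)
K′′(t) = 20*e^(t)/(e^(2*t) + 10*e^(t) + 25)

κ_2 = K′′(0) = 5/9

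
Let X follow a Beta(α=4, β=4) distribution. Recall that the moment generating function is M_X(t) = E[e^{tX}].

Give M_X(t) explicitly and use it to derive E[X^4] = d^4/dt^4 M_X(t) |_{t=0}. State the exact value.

E[X^4] = d^4M/dt^4 |_{t=0} = 7/66

M_X(t) = ₁F₁(4; 8; t)
dM/dt = ₁F₁(5; 9; t)/2
d^2M/dt^2 = 5*₁F₁(6; 10; t)/18
d^3M/dt^3 = ₁F₁(7; 11; t)/6
d^4M/dt^4 = 7*₁F₁(8; 12; t)/66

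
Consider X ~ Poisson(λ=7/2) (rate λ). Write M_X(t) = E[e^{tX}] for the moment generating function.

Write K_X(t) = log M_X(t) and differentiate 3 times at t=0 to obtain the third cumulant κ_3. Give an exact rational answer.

κ_3 = K^(3)(0) = 7/2

M_X(t) = e^(7*e^(t)/2 - 7/2)
K_X(t) = log M_X(t) = 7*e^(t)/2 - 7/2
K^(3)(t) = 7*e^(t)/2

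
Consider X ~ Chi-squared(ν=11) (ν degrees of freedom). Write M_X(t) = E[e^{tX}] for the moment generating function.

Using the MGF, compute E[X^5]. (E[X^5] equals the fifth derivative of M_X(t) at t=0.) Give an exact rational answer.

M_X(t) = (1 - 2*t)^(-11/2)
dM/dt = 11/(64*t^6*√(1 - 2*t) - 192*t^5*√(1 - 2*t) + 240*t^4*√(1 - 2*t) - 160*t^3*√(1 - 2*t) + 60*t^2*√(1 - 2*t) - 12*t*√(1 - 2*t) + √(1 - 2*t))
d^2M/dt^2 = -143/(128*t^7*√(1 - 2*t) - 448*t^6*√(1 - 2*t) + 672*t^5*√(1 - 2*t) - 560*t^4*√(1 - 2*t) + 280*t^3*√(1 - 2*t) - 84*t^2*√(1 - 2*t) + 14*t*√(1 - 2*t) - √(1 - 2*t))

E[X^5] = d^5M/dt^5 |_{t=0} = 692835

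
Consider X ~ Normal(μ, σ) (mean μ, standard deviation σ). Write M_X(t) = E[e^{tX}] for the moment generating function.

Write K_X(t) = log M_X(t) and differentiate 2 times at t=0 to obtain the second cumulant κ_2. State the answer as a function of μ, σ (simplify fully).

κ_2 = D^2[K](0) = σ^2

M_X(t) = e^(μ*t + σ^2*t^2/2)
K_X(t) = log M_X(t) = μ*t + σ^2*t^2/2
D^2[K](t) = σ^2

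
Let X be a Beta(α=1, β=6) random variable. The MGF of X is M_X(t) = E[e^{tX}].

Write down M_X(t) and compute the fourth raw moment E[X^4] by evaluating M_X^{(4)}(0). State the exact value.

M_X(t) = ₁F₁(1; 7; t)
D^4[M](t) = ₁F₁(5; 11; t)/210

E[X^4] = D^4[M](0) = 1/210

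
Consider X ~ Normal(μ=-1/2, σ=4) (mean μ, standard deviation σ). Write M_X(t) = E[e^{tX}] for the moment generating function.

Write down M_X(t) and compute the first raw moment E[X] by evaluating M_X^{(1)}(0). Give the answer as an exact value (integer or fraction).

M_X(t) = e^(8*t^2 - t/2)
M′(t) = 16*t*e^(-t/2)*e^(8*t^2) - e^(-t/2)*e^(8*t^2)/2

E[X] = M′(0) = -1/2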